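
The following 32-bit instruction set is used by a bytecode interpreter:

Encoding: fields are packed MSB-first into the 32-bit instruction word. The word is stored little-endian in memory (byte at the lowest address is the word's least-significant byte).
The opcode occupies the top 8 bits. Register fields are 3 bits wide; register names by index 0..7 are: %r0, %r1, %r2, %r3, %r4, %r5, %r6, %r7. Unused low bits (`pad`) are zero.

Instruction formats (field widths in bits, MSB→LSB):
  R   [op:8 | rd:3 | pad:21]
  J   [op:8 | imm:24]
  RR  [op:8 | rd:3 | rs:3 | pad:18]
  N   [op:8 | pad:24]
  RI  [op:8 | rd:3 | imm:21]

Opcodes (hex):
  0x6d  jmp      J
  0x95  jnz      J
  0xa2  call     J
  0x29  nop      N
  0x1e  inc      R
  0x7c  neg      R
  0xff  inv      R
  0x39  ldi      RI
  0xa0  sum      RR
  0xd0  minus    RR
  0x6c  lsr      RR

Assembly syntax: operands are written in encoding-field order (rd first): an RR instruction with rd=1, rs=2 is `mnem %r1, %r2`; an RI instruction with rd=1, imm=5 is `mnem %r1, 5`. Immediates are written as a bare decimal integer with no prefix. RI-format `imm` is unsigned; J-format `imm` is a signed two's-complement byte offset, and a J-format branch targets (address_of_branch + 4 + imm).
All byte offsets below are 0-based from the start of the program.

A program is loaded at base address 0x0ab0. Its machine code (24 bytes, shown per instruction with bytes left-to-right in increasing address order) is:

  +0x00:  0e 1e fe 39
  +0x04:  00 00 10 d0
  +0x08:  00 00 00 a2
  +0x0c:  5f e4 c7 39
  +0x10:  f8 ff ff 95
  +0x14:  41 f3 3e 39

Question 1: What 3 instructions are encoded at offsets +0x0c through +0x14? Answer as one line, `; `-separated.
ldi %r6, 517215; jnz -8; ldi %r1, 2028353

+0x0c: 5f e4 c7 39 ⇒ word 0x39c7e45f (little)
  opcode bits[31:24]=0x39: ldi/RI
  rd: (w>>21)&0x7=0x6 → %r6
  imm: (w>>0)&0x1fffff=0x7e45f → 517215
+0x10: f8 ff ff 95 ⇒ word 0x95fffff8 (little)
  opcode bits[31:24]=0x95: jnz/J
  imm: (w>>0)&0xffffff=0xfffff8 (s24→-8) → -8
+0x14: 41 f3 3e 39 ⇒ word 0x393ef341 (little)
  opcode bits[31:24]=0x39: ldi/RI
  rd: (w>>21)&0x7=0x1 → %r1
  imm: (w>>0)&0x1fffff=0x1ef341 → 2028353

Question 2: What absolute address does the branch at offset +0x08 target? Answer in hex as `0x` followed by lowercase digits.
0x0abc

@+08  little-endian(00 00 00 a2) = 0xa2000000
  opcode bits[31:24]=0xa2: call/J
  [23:0] imm=0 = 0
  target = base 0x0ab0 + off 0x08 + 4 + imm 0 = 0x0abc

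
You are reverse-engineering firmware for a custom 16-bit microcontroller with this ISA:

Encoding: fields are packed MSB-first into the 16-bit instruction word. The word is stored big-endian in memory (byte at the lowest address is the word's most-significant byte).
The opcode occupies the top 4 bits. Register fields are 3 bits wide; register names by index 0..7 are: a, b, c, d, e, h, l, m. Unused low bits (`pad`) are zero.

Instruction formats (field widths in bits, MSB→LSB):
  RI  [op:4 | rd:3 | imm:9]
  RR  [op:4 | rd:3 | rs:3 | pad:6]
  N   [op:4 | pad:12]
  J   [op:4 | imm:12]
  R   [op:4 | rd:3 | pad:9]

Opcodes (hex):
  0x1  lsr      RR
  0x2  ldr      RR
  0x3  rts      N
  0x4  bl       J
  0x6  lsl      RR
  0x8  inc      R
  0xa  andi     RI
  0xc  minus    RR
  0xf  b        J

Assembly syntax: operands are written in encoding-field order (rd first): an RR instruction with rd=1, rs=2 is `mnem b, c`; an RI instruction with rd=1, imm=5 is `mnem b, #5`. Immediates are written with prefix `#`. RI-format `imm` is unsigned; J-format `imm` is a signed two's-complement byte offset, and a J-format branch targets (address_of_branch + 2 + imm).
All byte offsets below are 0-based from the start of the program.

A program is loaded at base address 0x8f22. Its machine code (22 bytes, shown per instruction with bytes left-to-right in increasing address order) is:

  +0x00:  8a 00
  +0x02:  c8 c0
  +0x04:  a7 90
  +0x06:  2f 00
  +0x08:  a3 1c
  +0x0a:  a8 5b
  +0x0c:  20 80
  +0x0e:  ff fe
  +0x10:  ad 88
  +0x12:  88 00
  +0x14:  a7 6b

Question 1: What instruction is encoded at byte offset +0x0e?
b #-2

+0x0e: ff fe ⇒ word 0xfffe (big)
  top 4b → 0xf → b [J]
  imm@[11:0]=0xffe (s12→-2) ⇒ #-2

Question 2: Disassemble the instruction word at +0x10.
andi l, #392

[10] ad 88 → 0xad88
  top 4b → 0xa → andi [RI]
  rd: (w>>9)&0x7=0x6 → l
  imm: (w>>0)&0x1ff=0x188 → #392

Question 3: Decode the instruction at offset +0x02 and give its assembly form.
@+02  big-endian(c8 c0) = 0xc8c0
  op=0xc8c0>>12=0xc ⇒ minus (RR)
  rd: (w>>9)&0x7=0x4 → e
  rs: (w>>6)&0x7=0x3 → d

minus e, d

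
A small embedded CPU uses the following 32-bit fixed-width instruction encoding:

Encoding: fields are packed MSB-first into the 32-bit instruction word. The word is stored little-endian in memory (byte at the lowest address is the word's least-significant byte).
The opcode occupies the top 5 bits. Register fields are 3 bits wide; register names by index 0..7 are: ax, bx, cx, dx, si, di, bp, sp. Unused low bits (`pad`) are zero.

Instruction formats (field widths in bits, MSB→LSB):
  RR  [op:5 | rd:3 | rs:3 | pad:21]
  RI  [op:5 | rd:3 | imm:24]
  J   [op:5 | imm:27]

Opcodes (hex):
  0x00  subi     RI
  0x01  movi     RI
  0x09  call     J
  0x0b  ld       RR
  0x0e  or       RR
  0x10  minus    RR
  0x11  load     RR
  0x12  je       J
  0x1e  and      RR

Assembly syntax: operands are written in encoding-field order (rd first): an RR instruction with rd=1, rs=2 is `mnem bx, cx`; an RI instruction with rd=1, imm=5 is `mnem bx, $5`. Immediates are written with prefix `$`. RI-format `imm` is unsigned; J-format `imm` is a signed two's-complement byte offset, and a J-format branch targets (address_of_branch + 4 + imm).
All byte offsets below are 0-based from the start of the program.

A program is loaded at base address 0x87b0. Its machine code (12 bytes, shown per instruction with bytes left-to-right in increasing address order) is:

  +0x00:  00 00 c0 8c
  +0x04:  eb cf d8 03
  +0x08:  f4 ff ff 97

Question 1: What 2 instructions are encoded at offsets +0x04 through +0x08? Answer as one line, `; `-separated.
subi dx, $14209003; je $-12

[04] eb cf d8 03 → 0x03d8cfeb
  op=0x03d8cfeb>>27=0x0 ⇒ subi (RI)
  rd@[26:24]=0x3 ⇒ dx
  imm@[23:0]=0xd8cfeb ⇒ $14209003
[08] f4 ff ff 97 → 0x97fffff4
  op=0x97fffff4>>27=0x12 ⇒ je (J)
  imm@[26:0]=0x7fffff4 (s27→-12) ⇒ $-12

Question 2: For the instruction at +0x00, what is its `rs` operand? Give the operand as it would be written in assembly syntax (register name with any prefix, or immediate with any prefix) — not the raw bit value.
[00] 00 00 c0 8c → 0x8cc00000
  opcode bits[31:27]=0x11: load/RR
  [26:24] rd=4 = si
  [23:21] rs=6 = bp

bp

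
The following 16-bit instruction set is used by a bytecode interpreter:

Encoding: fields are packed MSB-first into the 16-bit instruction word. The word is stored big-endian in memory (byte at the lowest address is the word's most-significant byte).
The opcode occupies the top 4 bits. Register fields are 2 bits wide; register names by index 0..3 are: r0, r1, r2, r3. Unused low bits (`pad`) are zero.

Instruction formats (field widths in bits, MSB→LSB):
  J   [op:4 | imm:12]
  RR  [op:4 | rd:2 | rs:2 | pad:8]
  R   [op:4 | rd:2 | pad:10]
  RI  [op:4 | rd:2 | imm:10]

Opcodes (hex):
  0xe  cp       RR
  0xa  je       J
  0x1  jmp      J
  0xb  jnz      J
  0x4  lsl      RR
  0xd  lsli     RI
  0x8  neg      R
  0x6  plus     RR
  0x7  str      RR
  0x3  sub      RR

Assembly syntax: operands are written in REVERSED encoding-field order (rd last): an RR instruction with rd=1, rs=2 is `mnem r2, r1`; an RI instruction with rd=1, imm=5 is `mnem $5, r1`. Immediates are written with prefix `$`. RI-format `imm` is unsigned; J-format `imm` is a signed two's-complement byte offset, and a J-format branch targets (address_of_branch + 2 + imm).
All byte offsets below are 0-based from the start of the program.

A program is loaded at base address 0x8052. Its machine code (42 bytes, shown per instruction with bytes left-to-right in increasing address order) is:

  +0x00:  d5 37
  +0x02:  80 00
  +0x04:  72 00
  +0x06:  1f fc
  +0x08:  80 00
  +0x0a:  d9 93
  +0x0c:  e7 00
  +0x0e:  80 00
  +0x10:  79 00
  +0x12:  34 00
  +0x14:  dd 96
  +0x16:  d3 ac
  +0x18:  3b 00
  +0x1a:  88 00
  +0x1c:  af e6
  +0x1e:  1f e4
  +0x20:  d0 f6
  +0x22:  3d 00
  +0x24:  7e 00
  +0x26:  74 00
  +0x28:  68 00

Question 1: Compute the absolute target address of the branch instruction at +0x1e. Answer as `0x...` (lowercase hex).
off 0x1e: read 1f e4 as big → 0x1fe4
  opcode bits[15:12]=0x1: jmp/J
  imm@[11:0]=0xfe4 (s12→-28) ⇒ $-28
  target = base 0x8052 + off 0x1e + 2 + imm -28 = 0x8056

0x8056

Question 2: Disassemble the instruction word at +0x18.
off 0x18: read 3b 00 as big → 0x3b00
  opcode bits[15:12]=0x3: sub/RR
  rd: (w>>10)&0x3=0x2 → r2
  rs: (w>>8)&0x3=0x3 → r3

sub r3, r2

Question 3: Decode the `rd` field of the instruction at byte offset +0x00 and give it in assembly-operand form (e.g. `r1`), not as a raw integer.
r1

+0x00: d5 37 ⇒ word 0xd537 (big)
  top 4b → 0xd → lsli [RI]
  rd@[11:10]=0x1 ⇒ r1
  imm@[9:0]=0x137 ⇒ $311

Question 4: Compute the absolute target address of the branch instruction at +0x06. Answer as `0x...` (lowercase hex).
[06] 1f fc → 0x1ffc
  op=0x1ffc>>12=0x1 ⇒ jmp (J)
  imm@[11:0]=0xffc (s12→-4) ⇒ $-4
  target = base 0x8052 + off 0x06 + 2 + imm -4 = 0x8056

0x8056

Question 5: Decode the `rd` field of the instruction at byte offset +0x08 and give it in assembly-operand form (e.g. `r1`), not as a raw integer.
r0

[08] 80 00 → 0x8000
  op=0x8000>>12=0x8 ⇒ neg (R)
  [11:10] rd=0 = r0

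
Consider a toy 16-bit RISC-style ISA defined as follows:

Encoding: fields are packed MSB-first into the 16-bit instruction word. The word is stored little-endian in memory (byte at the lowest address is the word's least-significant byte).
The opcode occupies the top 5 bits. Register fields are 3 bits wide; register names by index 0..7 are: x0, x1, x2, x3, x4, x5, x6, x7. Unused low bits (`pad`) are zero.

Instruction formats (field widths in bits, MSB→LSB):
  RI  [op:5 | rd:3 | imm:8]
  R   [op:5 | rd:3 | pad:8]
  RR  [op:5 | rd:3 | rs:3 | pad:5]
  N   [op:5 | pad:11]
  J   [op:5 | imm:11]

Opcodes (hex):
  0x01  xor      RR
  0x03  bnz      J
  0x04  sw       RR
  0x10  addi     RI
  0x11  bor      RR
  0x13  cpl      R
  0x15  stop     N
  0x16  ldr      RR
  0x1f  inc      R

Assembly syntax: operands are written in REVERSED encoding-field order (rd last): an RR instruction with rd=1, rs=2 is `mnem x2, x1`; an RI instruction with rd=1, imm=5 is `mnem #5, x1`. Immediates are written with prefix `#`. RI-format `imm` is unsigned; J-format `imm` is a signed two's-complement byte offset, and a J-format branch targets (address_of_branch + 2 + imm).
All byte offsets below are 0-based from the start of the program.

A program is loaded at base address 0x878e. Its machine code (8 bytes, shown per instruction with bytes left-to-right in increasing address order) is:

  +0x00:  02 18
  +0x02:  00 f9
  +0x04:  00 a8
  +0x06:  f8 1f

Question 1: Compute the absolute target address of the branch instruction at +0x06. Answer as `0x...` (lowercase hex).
off 0x06: read f8 1f as little → 0x1ff8
  op=0x1ff8>>11=0x3 ⇒ bnz (J)
  imm: (w>>0)&0x7ff=0x7f8 (s11→-8) → #-8
  target = base 0x878e + off 0x06 + 2 + imm -8 = 0x878e

0x878e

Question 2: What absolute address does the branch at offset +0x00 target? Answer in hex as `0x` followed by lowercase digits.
[00] 02 18 → 0x1802
  op=0x1802>>11=0x3 ⇒ bnz (J)
  imm@[10:0]=0x2 ⇒ #2
  target = base 0x878e + off 0x00 + 2 + imm 2 = 0x8792

0x8792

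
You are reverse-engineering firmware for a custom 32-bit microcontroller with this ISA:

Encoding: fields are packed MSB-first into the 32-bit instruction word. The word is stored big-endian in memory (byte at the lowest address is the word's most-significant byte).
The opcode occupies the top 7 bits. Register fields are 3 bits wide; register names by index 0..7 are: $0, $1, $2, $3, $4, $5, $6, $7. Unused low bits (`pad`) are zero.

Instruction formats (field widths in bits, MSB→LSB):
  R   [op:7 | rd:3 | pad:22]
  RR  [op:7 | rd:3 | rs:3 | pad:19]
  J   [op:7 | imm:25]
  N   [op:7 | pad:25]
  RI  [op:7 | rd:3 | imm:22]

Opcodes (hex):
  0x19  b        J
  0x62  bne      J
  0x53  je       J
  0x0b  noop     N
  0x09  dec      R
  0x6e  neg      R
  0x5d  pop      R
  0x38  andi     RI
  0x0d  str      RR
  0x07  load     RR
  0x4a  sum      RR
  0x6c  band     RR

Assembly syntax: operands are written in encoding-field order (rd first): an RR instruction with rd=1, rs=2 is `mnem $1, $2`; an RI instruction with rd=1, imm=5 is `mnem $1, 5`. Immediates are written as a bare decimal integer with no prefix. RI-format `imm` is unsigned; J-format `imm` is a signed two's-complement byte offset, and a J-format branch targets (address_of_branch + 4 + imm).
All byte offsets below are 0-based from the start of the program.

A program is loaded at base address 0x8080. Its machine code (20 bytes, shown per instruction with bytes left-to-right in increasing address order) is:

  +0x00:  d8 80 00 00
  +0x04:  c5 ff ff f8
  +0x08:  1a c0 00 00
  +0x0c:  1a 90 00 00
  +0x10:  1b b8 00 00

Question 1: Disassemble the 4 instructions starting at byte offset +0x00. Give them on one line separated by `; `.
[00] d8 80 00 00 → 0xd8800000
  top 7b → 0x6c → band [RR]
  rd@[24:22]=0x2 ⇒ $2
  rs@[21:19]=0x0 ⇒ $0
[04] c5 ff ff f8 → 0xc5fffff8
  top 7b → 0x62 → bne [J]
  imm@[24:0]=0x1fffff8 (s25→-8) ⇒ -8
[08] 1a c0 00 00 → 0x1ac00000
  top 7b → 0xd → str [RR]
  rd@[24:22]=0x3 ⇒ $3
  rs@[21:19]=0x0 ⇒ $0
[0c] 1a 90 00 00 → 0x1a900000
  top 7b → 0xd → str [RR]
  rd@[24:22]=0x2 ⇒ $2
  rs@[21:19]=0x2 ⇒ $2

band $2, $0; bne -8; str $3, $0; str $2, $2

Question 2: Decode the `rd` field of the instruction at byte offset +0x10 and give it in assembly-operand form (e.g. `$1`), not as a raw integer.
off 0x10: read 1b b8 00 00 as big → 0x1bb80000
  top 7b → 0xd → str [RR]
  rd: (w>>22)&0x7=0x6 → $6
  rs: (w>>19)&0x7=0x7 → $7

$6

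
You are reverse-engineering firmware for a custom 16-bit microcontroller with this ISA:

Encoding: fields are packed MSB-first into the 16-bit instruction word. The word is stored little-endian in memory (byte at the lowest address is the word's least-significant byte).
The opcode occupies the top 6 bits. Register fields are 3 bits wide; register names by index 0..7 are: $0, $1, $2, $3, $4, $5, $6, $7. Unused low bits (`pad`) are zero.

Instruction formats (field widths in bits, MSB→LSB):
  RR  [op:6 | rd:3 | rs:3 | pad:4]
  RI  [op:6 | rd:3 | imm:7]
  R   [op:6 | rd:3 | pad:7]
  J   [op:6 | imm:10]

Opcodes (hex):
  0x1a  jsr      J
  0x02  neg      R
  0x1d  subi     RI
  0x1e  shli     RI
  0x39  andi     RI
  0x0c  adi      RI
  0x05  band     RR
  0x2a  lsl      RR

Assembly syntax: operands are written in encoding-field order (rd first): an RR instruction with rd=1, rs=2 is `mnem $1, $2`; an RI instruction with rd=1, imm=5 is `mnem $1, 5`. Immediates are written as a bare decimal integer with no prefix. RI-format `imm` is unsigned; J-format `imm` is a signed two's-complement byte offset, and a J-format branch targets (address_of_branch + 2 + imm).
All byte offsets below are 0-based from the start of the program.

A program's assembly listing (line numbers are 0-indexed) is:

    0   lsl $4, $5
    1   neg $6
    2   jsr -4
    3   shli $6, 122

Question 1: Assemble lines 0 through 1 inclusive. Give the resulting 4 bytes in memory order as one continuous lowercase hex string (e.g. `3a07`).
0. lsl fields op=0x2a:6|rd=4:3|rs=5:3|pad=0:4 → word aa50h → 50 aa
1. neg fields op=0x2:6|rd=6:3|pad=0:7 → word 0b00h → 00 0b

50aa000b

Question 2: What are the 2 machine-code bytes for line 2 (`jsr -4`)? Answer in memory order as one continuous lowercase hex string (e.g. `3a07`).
line 2 (jsr): pack op=0x1a:6|imm=-4:10 = 0x6bfc; little→ fc 6b

fc6b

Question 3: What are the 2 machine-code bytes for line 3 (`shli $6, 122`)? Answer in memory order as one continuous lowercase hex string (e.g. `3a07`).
3. shli fields op=0x1e:6|rd=6:3|imm=122:7 → word 7b7ah → 7a 7b

7a7b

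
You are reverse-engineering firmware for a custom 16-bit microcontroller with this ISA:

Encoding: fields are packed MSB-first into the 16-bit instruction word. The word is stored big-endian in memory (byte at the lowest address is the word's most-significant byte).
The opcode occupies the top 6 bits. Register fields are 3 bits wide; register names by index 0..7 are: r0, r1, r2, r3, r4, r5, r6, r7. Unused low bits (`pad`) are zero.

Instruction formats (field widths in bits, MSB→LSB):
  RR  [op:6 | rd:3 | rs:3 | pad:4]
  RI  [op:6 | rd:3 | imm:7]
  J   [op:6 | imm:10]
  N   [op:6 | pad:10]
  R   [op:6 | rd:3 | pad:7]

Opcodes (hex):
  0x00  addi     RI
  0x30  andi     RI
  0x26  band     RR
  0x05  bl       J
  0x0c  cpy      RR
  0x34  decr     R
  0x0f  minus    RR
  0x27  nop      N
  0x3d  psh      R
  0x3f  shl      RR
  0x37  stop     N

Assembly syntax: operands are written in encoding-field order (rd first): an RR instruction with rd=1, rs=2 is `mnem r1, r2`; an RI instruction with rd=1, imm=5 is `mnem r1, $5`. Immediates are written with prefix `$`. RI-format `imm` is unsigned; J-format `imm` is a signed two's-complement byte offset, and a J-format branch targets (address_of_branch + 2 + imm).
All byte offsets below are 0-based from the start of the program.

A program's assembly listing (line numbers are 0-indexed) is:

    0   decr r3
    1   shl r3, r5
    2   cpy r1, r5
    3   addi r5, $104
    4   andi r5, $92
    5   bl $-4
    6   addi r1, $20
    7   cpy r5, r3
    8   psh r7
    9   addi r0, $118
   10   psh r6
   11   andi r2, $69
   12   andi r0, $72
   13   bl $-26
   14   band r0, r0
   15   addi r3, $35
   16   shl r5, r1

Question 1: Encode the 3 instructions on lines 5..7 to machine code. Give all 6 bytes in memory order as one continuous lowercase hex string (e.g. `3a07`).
L5: bl op=0x5:6|imm=-4:10 ⇒ 0x17fc ⇒ big 17 fc
L6: addi op=0x0:6|rd=1:3|imm=20:7 ⇒ 0x0094 ⇒ big 00 94
L7: cpy op=0xc:6|rd=5:3|rs=3:3|pad=0:4 ⇒ 0x32b0 ⇒ big 32 b0

17fc009432b0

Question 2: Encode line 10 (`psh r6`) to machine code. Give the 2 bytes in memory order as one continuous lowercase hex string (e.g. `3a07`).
L10: psh op=0x3d:6|rd=6:3|pad=0:7 ⇒ 0xf700 ⇒ big f7 00

f700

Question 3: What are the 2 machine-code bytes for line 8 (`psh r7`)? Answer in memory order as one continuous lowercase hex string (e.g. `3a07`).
line 8 (psh): pack op=0x3d:6|rd=7:3|pad=0:7 = 0xf780; big→ f7 80

f780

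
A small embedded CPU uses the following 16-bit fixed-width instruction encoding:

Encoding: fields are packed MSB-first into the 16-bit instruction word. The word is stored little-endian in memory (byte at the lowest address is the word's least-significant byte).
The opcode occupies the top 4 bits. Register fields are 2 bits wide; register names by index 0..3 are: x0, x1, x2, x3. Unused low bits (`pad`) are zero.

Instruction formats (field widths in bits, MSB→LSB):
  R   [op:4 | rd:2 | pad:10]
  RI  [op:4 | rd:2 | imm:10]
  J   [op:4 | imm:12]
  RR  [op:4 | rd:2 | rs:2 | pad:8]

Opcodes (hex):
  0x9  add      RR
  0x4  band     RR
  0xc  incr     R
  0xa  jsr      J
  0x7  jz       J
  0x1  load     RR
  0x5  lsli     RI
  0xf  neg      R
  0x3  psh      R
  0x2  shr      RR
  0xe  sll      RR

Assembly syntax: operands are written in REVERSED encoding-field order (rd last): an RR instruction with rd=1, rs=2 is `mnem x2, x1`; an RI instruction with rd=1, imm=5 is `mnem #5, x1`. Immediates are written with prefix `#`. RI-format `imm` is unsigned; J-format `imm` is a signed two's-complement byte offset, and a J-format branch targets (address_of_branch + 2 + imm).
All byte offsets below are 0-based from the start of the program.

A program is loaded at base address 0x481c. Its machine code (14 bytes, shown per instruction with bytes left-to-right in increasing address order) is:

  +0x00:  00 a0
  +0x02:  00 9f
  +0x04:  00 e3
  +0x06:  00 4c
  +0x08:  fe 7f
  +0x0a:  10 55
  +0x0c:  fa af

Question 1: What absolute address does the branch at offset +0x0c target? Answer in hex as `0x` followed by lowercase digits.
0x4824

@+0c  little-endian(fa af) = 0xaffa
  top 4b → 0xa → jsr [J]
  [11:0] imm=4090 (s12→-6) = #-6
  target = base 0x481c + off 0x0c + 2 + imm -6 = 0x4824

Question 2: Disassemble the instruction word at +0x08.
jz #-2

[08] fe 7f → 0x7ffe
  op=0x7ffe>>12=0x7 ⇒ jz (J)
  imm@[11:0]=0xffe (s12→-2) ⇒ #-2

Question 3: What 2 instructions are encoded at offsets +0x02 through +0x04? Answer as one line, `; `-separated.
off 0x02: read 00 9f as little → 0x9f00
  opcode bits[15:12]=0x9: add/RR
  [11:10] rd=3 = x3
  [9:8] rs=3 = x3
off 0x04: read 00 e3 as little → 0xe300
  opcode bits[15:12]=0xe: sll/RR
  [11:10] rd=0 = x0
  [9:8] rs=3 = x3

add x3, x3; sll x3, x0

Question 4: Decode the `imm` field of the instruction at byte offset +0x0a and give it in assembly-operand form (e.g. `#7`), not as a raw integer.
off 0x0a: read 10 55 as little → 0x5510
  opcode bits[15:12]=0x5: lsli/RI
  rd@[11:10]=0x1 ⇒ x1
  imm@[9:0]=0x110 ⇒ #272

#272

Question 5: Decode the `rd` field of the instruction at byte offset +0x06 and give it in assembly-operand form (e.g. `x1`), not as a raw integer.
off 0x06: read 00 4c as little → 0x4c00
  top 4b → 0x4 → band [RR]
  rd@[11:10]=0x3 ⇒ x3
  rs@[9:8]=0x0 ⇒ x0

x3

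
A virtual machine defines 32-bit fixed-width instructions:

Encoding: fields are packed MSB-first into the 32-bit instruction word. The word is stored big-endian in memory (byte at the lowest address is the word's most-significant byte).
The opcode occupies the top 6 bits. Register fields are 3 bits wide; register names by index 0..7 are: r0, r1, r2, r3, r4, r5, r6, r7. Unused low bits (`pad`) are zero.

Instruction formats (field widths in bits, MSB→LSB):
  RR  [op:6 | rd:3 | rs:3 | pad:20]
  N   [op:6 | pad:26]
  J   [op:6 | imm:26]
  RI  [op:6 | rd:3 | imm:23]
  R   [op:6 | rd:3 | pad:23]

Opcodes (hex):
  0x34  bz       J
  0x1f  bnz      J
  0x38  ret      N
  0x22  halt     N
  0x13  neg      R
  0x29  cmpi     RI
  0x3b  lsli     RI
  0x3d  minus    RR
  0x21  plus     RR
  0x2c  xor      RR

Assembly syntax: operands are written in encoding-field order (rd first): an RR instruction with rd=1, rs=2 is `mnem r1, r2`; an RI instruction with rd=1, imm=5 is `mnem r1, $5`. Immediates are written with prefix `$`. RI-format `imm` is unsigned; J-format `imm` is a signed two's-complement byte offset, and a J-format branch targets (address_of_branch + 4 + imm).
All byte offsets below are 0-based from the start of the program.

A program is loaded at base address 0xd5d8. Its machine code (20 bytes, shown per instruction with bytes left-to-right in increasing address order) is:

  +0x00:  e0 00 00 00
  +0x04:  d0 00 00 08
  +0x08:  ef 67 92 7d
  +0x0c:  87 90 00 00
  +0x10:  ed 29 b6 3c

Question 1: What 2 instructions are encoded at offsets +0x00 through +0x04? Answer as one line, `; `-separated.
+0x00: e0 00 00 00 ⇒ word 0xe0000000 (big)
  op=0xe0000000>>26=0x38 ⇒ ret (N)
+0x04: d0 00 00 08 ⇒ word 0xd0000008 (big)
  op=0xd0000008>>26=0x34 ⇒ bz (J)
  [25:0] imm=8 = $8

ret; bz $8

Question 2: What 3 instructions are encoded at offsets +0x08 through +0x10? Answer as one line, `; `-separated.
@+08  big-endian(ef 67 92 7d) = 0xef67927d
  op=0xef67927d>>26=0x3b ⇒ lsli (RI)
  rd@[25:23]=0x6 ⇒ r6
  imm@[22:0]=0x67927d ⇒ $6787709
@+0c  big-endian(87 90 00 00) = 0x87900000
  op=0x87900000>>26=0x21 ⇒ plus (RR)
  rd@[25:23]=0x7 ⇒ r7
  rs@[22:20]=0x1 ⇒ r1
@+10  big-endian(ed 29 b6 3c) = 0xed29b63c
  op=0xed29b63c>>26=0x3b ⇒ lsli (RI)
  rd@[25:23]=0x2 ⇒ r2
  imm@[22:0]=0x29b63c ⇒ $2733628

lsli r6, $6787709; plus r7, r1; lsli r2, $2733628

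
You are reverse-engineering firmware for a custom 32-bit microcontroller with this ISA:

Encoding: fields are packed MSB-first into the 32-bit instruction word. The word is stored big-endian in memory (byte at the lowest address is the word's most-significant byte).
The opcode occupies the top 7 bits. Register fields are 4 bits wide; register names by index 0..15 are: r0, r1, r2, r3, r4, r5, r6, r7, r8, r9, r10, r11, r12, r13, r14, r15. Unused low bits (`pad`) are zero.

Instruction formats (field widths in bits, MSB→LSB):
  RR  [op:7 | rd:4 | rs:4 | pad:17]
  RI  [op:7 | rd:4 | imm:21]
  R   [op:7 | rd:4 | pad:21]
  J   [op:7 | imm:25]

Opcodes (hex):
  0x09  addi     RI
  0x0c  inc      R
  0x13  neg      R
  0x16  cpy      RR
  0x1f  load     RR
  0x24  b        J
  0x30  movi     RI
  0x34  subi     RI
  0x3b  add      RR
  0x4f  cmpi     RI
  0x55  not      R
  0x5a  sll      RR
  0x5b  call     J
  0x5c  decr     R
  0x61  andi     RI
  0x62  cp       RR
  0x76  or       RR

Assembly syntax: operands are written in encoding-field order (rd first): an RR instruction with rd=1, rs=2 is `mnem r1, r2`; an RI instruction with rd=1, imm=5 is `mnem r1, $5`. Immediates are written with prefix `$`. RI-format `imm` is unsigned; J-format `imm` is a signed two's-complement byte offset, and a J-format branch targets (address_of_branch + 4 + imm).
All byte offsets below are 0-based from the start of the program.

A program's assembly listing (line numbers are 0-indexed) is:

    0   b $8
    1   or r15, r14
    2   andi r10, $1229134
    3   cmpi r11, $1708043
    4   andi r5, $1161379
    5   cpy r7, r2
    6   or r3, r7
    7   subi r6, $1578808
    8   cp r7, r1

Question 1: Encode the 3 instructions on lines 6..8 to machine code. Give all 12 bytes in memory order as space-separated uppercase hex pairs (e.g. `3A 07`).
line 6 (or): pack op=0x76:7|rd=3:4|rs=7:4|pad=0:17 = 0xec6e0000; big→ ec 6e 00 00
line 7 (subi): pack op=0x34:7|rd=6:4|imm=1578808:21 = 0x68d81738; big→ 68 d8 17 38
line 8 (cp): pack op=0x62:7|rd=7:4|rs=1:4|pad=0:17 = 0xc4e20000; big→ c4 e2 00 00

EC 6E 00 00 68 D8 17 38 C4 E2 00 00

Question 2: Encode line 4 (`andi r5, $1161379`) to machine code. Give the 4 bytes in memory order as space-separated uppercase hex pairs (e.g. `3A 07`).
C2 B1 B8 A3

line 4 (andi): pack op=0x61:7|rd=5:4|imm=1161379:21 = 0xc2b1b8a3; big→ c2 b1 b8 a3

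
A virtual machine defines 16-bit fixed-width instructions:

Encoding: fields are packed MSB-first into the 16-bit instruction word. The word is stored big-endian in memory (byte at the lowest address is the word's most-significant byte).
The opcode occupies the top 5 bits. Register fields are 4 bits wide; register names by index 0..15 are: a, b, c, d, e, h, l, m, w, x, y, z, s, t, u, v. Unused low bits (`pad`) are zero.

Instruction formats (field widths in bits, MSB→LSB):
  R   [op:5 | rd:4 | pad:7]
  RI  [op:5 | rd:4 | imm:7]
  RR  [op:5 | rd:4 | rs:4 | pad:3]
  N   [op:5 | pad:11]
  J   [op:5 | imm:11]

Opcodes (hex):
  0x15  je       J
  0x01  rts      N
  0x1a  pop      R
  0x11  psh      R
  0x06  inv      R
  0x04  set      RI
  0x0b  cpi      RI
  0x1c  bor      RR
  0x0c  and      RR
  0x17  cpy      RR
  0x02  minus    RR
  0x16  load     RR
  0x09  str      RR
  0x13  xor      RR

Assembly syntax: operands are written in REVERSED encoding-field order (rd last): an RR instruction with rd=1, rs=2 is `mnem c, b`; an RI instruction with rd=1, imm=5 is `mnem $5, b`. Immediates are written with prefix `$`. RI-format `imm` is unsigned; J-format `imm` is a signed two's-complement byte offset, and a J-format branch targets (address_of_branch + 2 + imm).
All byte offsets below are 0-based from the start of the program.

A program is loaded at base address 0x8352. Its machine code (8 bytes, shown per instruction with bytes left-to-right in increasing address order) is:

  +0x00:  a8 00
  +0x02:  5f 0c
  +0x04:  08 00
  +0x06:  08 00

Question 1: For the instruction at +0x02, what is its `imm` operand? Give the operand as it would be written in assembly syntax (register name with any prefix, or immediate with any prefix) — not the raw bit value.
$12

+0x02: 5f 0c ⇒ word 0x5f0c (big)
  op=0x5f0c>>11=0xb ⇒ cpi (RI)
  rd@[10:7]=0xe ⇒ u
  imm@[6:0]=0xc ⇒ $12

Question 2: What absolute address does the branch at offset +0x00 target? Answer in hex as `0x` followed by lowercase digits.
0x8354

off 0x00: read a8 00 as big → 0xa800
  opcode bits[15:11]=0x15: je/J
  imm: (w>>0)&0x7ff=0x0 → $0
  target = base 0x8352 + off 0x00 + 2 + imm 0 = 0x8354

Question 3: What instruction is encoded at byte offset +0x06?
rts

off 0x06: read 08 00 as big → 0x0800
  op=0x0800>>11=0x1 ⇒ rts (N)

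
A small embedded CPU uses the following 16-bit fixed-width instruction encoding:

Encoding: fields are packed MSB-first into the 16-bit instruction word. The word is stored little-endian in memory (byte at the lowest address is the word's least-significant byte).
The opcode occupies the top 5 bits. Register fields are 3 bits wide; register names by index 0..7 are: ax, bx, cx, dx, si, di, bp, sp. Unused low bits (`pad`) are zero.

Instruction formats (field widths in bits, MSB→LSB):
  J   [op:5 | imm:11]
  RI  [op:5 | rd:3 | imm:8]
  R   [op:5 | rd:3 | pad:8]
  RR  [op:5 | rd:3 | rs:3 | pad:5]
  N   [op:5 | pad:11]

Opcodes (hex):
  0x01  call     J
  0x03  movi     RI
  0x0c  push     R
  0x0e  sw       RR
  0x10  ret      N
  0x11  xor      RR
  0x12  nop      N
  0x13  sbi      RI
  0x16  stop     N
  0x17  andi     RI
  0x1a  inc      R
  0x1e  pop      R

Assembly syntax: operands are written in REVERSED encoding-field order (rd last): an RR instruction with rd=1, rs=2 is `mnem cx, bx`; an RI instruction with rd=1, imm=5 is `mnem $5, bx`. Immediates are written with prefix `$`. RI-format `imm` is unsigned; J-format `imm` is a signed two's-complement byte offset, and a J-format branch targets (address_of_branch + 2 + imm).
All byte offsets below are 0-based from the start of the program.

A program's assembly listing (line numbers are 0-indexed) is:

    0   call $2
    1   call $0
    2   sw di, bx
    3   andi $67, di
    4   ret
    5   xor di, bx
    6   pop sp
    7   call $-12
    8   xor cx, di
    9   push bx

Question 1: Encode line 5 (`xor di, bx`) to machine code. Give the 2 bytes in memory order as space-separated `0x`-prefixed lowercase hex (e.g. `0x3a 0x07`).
line 5 (xor): pack op=0x11:5|rd=1:3|rs=5:3|pad=0:5 = 0x89a0; little→ a0 89

0xa0 0x89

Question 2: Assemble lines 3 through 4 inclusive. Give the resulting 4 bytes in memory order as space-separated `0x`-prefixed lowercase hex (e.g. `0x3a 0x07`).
line 3 (andi): pack op=0x17:5|rd=5:3|imm=67:8 = 0xbd43; little→ 43 bd
line 4 (ret): pack op=0x10:5|pad=0:11 = 0x8000; little→ 00 80

0x43 0xbd 0x00 0x80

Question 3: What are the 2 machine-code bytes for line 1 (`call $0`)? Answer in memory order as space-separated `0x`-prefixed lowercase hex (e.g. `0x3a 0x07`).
1. call fields op=0x1:5|imm=0:11 → word 0800h → 00 08

0x00 0x08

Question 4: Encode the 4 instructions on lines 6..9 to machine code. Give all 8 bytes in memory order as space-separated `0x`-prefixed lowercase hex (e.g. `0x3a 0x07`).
6. pop fields op=0x1e:5|rd=7:3|pad=0:8 → word f700h → 00 f7
7. call fields op=0x1:5|imm=-12:11 → word 0ff4h → f4 0f
8. xor fields op=0x11:5|rd=5:3|rs=2:3|pad=0:5 → word 8d40h → 40 8d
9. push fields op=0xc:5|rd=1:3|pad=0:8 → word 6100h → 00 61

0x00 0xf7 0xf4 0x0f 0x40 0x8d 0x00 0x61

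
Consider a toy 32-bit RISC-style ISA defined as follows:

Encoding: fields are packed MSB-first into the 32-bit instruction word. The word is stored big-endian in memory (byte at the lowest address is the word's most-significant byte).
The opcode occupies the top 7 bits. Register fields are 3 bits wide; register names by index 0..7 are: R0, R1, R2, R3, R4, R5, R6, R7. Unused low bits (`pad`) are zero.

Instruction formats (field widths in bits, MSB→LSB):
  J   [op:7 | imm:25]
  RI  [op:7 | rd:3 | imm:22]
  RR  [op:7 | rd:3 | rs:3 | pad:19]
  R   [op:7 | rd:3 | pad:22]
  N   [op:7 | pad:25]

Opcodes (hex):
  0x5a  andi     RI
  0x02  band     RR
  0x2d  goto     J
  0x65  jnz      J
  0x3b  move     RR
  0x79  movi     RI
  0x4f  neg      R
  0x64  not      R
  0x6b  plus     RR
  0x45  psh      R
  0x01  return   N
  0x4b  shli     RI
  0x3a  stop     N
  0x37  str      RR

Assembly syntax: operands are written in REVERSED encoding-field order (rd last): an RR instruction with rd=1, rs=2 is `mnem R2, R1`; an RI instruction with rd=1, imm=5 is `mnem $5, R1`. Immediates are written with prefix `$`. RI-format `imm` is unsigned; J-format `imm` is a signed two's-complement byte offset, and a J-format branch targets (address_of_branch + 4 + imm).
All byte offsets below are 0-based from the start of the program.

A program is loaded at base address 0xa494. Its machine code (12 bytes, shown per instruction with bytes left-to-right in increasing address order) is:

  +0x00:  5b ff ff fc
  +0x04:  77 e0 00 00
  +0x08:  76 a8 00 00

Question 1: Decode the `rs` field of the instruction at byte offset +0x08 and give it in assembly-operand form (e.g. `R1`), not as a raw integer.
+0x08: 76 a8 00 00 ⇒ word 0x76a80000 (big)
  opcode bits[31:25]=0x3b: move/RR
  rd@[24:22]=0x2 ⇒ R2
  rs@[21:19]=0x5 ⇒ R5

R5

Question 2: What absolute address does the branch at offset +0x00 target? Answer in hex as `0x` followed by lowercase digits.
0xa494

off 0x00: read 5b ff ff fc as big → 0x5bfffffc
  opcode bits[31:25]=0x2d: goto/J
  [24:0] imm=33554428 (s25→-4) = $-4
  target = base 0xa494 + off 0x00 + 4 + imm -4 = 0xa494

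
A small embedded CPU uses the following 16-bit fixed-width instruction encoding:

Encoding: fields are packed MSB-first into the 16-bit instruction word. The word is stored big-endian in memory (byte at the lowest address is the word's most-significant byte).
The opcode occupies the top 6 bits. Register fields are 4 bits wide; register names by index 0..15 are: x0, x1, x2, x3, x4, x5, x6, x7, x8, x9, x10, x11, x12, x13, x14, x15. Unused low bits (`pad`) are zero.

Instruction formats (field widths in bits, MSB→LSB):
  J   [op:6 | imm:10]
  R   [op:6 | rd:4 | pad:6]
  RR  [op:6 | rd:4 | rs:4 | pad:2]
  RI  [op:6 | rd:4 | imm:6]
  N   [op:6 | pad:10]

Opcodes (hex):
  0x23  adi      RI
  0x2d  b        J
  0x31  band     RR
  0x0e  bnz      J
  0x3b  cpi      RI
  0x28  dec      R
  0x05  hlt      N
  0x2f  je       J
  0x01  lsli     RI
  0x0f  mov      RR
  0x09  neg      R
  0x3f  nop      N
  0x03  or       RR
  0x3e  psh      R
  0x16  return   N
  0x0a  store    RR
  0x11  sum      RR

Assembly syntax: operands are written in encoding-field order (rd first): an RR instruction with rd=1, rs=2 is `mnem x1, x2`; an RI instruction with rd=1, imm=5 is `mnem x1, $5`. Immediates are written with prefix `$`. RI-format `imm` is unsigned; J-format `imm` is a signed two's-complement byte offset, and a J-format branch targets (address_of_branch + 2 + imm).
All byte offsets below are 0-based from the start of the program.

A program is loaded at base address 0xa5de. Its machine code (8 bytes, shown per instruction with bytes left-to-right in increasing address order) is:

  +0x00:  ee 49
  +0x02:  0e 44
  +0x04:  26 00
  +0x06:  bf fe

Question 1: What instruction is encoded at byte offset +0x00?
cpi x9, $9

off 0x00: read ee 49 as big → 0xee49
  opcode bits[15:10]=0x3b: cpi/RI
  rd@[9:6]=0x9 ⇒ x9
  imm@[5:0]=0x9 ⇒ $9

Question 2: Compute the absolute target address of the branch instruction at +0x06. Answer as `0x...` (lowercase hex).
0xa5e4

+0x06: bf fe ⇒ word 0xbffe (big)
  top 6b → 0x2f → je [J]
  [9:0] imm=1022 (s10→-2) = $-2
  target = base 0xa5de + off 0x06 + 2 + imm -2 = 0xa5e4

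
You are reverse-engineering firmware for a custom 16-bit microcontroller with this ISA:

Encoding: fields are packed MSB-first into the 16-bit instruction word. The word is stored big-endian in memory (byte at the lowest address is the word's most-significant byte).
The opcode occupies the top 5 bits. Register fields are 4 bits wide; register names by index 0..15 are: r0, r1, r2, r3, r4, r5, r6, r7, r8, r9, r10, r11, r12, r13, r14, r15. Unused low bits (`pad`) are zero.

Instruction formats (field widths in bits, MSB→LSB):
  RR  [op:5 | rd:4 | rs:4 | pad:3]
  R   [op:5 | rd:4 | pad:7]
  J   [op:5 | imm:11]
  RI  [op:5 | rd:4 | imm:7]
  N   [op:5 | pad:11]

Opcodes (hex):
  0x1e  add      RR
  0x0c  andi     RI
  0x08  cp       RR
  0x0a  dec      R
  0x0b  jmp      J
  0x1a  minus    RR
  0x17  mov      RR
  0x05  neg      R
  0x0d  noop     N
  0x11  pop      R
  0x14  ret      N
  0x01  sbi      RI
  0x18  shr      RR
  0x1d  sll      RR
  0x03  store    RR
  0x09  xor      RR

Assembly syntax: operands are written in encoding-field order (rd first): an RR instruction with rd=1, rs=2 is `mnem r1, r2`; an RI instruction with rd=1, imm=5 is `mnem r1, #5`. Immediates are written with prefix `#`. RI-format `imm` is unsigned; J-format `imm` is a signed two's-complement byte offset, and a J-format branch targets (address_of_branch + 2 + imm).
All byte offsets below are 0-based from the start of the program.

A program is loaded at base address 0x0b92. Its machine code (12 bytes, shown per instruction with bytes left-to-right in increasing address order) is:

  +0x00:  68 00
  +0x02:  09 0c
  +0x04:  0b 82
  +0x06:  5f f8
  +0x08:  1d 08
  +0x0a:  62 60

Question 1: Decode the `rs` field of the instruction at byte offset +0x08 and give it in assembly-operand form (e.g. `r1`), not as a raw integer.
+0x08: 1d 08 ⇒ word 0x1d08 (big)
  top 5b → 0x3 → store [RR]
  [10:7] rd=10 = r10
  [6:3] rs=1 = r1

r1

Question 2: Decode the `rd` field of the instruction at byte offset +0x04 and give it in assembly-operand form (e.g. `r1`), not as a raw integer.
r7

off 0x04: read 0b 82 as big → 0x0b82
  opcode bits[15:11]=0x1: sbi/RI
  rd: (w>>7)&0xf=0x7 → r7
  imm: (w>>0)&0x7f=0x2 → #2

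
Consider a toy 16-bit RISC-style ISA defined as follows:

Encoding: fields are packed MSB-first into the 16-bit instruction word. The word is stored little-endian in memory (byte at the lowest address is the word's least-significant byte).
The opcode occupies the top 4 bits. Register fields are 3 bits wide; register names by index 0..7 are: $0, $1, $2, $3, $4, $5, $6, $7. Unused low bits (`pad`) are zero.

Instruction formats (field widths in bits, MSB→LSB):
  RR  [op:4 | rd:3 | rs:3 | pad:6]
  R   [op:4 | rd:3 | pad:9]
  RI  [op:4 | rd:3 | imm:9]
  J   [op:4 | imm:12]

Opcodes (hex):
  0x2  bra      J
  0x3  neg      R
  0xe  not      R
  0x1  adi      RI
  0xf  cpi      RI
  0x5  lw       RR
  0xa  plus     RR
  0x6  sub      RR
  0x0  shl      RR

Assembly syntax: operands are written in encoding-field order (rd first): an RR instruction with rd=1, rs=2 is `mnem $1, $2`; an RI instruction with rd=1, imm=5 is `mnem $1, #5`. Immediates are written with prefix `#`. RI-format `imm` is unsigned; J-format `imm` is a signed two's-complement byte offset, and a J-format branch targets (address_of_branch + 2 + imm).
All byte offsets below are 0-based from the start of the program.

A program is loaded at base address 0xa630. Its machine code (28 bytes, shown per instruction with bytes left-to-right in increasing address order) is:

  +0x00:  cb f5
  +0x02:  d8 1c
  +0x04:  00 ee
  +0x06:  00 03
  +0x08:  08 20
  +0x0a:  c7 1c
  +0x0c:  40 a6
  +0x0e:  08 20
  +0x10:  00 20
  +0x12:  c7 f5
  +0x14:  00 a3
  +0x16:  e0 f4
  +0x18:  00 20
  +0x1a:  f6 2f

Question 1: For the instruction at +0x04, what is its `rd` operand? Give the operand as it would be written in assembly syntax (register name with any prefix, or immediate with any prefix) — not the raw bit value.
+0x04: 00 ee ⇒ word 0xee00 (little)
  top 4b → 0xe → not [R]
  rd: (w>>9)&0x7=0x7 → $7

$7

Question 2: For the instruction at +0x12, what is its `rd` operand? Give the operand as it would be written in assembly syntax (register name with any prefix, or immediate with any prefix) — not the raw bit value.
$2

+0x12: c7 f5 ⇒ word 0xf5c7 (little)
  op=0xf5c7>>12=0xf ⇒ cpi (RI)
  rd@[11:9]=0x2 ⇒ $2
  imm@[8:0]=0x1c7 ⇒ #455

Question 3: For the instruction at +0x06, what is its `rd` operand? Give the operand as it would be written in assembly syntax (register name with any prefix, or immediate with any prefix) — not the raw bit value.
@+06  little-endian(00 03) = 0x0300
  top 4b → 0x0 → shl [RR]
  rd@[11:9]=0x1 ⇒ $1
  rs@[8:6]=0x4 ⇒ $4

$1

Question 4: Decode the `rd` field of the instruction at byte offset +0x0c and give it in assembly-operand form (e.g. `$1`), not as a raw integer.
$3

[0c] 40 a6 → 0xa640
  op=0xa640>>12=0xa ⇒ plus (RR)
  [11:9] rd=3 = $3
  [8:6] rs=1 = $1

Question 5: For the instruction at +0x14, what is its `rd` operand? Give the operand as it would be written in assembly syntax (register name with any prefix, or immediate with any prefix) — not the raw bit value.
[14] 00 a3 → 0xa300
  opcode bits[15:12]=0xa: plus/RR
  rd@[11:9]=0x1 ⇒ $1
  rs@[8:6]=0x4 ⇒ $4

$1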